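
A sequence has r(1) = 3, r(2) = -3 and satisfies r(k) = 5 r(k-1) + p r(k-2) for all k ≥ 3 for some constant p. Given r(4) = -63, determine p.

1

r(3) = -15 + 3p
r(4) = -75 + 12p
So -75 + 12p = -63, giving p = 1.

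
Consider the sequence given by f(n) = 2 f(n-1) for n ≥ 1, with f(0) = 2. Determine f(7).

f(1) = 2·2 = 4
f(2) = 2·4 = 8
f(3) = 2·8 = 16
f(4) = 2·16 = 32
f(5) = 2·32 = 64
f(6) = 2·64 = 128
f(7) = 2·128 = 256

256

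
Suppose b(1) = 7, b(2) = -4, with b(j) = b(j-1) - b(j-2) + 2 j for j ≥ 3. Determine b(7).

b(3) = (-4) - 7 + 6 = -5
b(4) = (-5) - (-4) + 8 = 7
b(5) = 7 - (-5) + 10 = 22
b(6) = 22 - 7 + 12 = 27
b(7) = 27 - 22 + 14 = 19

19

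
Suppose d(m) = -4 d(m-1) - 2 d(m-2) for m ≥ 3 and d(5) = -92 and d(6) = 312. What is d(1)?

-7

Rearranging, d(m-2) = (d(m) + 4 d(m-1)) / -2.
d(4) = (312 + 4(-92)) / -2 = -56/-2 = 28
d(3) = (-92 + 4(28)) / -2 = 20/-2 = -10
d(2) = (28 + 4(-10)) / -2 = -12/-2 = 6
d(1) = (-10 + 4(6)) / -2 = 14/-2 = -7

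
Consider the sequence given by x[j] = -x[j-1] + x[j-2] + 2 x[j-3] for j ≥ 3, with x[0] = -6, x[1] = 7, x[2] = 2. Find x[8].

-2

x[3] = -2 + 7 + 2*(-6) = -7
x[4] = -(-7) + 2 + 2*7 = 23
x[5] = -23 + (-7) + 2*2 = -26
x[6] = -(-26) + 23 + 2*(-7) = 35
x[7] = -35 + (-26) + 2*23 = -15
x[8] = -(-15) + 35 + 2*(-26) = -2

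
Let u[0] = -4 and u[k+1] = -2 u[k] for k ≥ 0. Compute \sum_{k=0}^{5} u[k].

u[1] = -2(-4) = 8
u[2] = -2(8) = -16
u[3] = -2(-16) = 32
u[4] = -2(32) = -64
u[5] = -2(-64) = 128
Sum = (-4) + 8 + (-16) + 32 + (-64) + 128 = 84

84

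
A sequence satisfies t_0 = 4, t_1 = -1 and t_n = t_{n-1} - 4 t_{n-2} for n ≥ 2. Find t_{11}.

-5869

t_2 = (-1) - 4*4 = -17
t_3 = (-17) - 4*(-1) = -13
t_4 = (-13) - 4*(-17) = 55
t_5 = 55 - 4*(-13) = 107
t_6 = 107 - 4*55 = -113
t_7 = (-113) - 4*107 = -541
t_8 = (-541) - 4*(-113) = -89
t_9 = (-89) - 4*(-541) = 2075
t_{10} = 2075 - 4*(-89) = 2431
t_{11} = 2431 - 4*2075 = -5869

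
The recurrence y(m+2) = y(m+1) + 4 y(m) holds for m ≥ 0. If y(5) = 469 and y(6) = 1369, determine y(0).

Rearranging, y(m-2) = (y(m) - y(m-1)) / 4.
y(4) = (1369 - 469) / 4 = 900/4 = 225
y(3) = (469 - 225) / 4 = 244/4 = 61
y(2) = (225 - 61) / 4 = 164/4 = 41
y(1) = (61 - 41) / 4 = 20/4 = 5
y(0) = (41 - 5) / 4 = 36/4 = 9

9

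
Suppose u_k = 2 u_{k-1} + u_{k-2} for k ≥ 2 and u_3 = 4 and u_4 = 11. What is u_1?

Rearranging, u_{k-2} = u_k - 2 u_{k-1}.
u_2 = 11 - 2*4 = 3
u_1 = 4 - 2*3 = -2

-2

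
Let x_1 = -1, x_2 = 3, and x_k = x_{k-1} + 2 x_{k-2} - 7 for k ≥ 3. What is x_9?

-426

x_3 = 3 + 2·(-1) - 7 = -6
x_4 = (-6) + 2·3 - 7 = -7
x_5 = (-7) + 2·(-6) - 7 = -26
x_6 = (-26) + 2·(-7) - 7 = -47
x_7 = (-47) + 2·(-26) - 7 = -106
x_8 = (-106) + 2·(-47) - 7 = -207
x_9 = (-207) + 2·(-106) - 7 = -426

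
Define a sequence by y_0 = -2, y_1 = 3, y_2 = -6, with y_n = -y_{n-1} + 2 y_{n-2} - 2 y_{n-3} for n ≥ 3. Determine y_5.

78

y_3 = -(-6) + 2*3 - 2*(-2) = 16
y_4 = -16 + 2*(-6) - 2*3 = -34
y_5 = -(-34) + 2*16 - 2*(-6) = 78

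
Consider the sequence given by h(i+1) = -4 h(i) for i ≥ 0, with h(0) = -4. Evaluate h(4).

h(1) = -4·(-4) = 16
h(2) = -4·16 = -64
h(3) = -4·(-64) = 256
h(4) = -4·256 = -1024

-1024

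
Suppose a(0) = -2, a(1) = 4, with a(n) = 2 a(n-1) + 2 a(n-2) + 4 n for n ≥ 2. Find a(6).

a(2) = 2·4 + 2·(-2) + 8 = 12
a(3) = 2·12 + 2·4 + 12 = 44
a(4) = 2·44 + 2·12 + 16 = 128
a(5) = 2·128 + 2·44 + 20 = 364
a(6) = 2·364 + 2·128 + 24 = 1008

1008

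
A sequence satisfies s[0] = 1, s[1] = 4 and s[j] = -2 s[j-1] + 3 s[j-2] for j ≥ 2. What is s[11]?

132862

s[2] = -2(4) + 3(1) = -5
s[3] = -2(-5) + 3(4) = 22
s[4] = -2(22) + 3(-5) = -59
s[5] = -2(-59) + 3(22) = 184
s[6] = -2(184) + 3(-59) = -545
s[7] = -2(-545) + 3(184) = 1642
s[8] = -2(1642) + 3(-545) = -4919
s[9] = -2(-4919) + 3(1642) = 14764
s[10] = -2(14764) + 3(-4919) = -44285
s[11] = -2(-44285) + 3(14764) = 132862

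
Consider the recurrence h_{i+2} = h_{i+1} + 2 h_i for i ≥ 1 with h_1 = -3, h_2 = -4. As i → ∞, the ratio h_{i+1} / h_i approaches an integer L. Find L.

The characteristic equation is r^2 - r - 2 = 0, which factors as (r - 2)(r + 1) = 0.
So the roots are 2 and -1. Since |2| > |-1| and the coefficient of 2^i is non-zero, the ratio tends to 2.

2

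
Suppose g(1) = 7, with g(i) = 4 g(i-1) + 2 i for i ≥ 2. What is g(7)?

35038

g(2) = 4*7 + 4 = 32
g(3) = 4*32 + 6 = 134
g(4) = 4*134 + 8 = 544
g(5) = 4*544 + 10 = 2186
g(6) = 4*2186 + 12 = 8756
g(7) = 4*8756 + 14 = 35038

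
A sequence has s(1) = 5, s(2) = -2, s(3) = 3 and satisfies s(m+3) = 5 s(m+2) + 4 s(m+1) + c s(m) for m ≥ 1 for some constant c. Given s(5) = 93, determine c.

2

s(4) = 7 + 5c
s(5) = 47 + 23c
So 47 + 23c = 93, giving c = 2.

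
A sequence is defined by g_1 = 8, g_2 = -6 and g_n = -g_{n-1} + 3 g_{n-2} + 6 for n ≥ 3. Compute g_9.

4068

g_3 = -(-6) + 3*8 + 6 = 36
g_4 = -36 + 3*(-6) + 6 = -48
g_5 = -(-48) + 3*36 + 6 = 162
g_6 = -162 + 3*(-48) + 6 = -300
g_7 = -(-300) + 3*162 + 6 = 792
g_8 = -792 + 3*(-300) + 6 = -1686
g_9 = -(-1686) + 3*792 + 6 = 4068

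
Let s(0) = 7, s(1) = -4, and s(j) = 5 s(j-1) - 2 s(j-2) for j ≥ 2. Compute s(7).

s(2) = 5(-4) - 2(7) = -34
s(3) = 5(-34) - 2(-4) = -162
s(4) = 5(-162) - 2(-34) = -742
s(5) = 5(-742) - 2(-162) = -3386
s(6) = 5(-3386) - 2(-742) = -15446
s(7) = 5(-15446) - 2(-3386) = -70458

-70458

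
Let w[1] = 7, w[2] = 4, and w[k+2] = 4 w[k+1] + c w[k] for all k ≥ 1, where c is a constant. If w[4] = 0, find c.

-2

w[3] = 16 + 7c
w[4] = 64 + 32c
So 64 + 32c = 0, giving c = -2.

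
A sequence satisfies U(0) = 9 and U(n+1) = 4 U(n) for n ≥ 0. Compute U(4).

2304

U(1) = 4·9 = 36
U(2) = 4·36 = 144
U(3) = 4·144 = 576
U(4) = 4·576 = 2304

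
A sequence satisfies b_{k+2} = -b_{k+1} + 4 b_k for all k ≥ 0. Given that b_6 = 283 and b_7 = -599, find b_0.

Rearranging, b_{k-2} = (b_k + b_{k-1}) / 4.
b_5 = (-599 + 283) / 4 = -316/4 = -79
b_4 = (283 + (-79)) / 4 = 204/4 = 51
b_3 = (-79 + 51) / 4 = -28/4 = -7
b_2 = (51 + (-7)) / 4 = 44/4 = 11
b_1 = (-7 + 11) / 4 = 4/4 = 1
b_0 = (11 + 1) / 4 = 12/4 = 3

3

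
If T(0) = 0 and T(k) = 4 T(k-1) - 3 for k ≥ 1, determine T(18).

-68719476735

The fixed point is -3/(1 - 4) = 1, so T(k) - 1 = 4(T(k-1) - 1).
Hence T(k) = -1·4^k + 1.
T(18) = -1·4^{18} + 1 = -1·68719476736 + 1 = -68719476735.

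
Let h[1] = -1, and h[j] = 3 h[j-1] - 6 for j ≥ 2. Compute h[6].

-969

h[2] = 3*(-1) - 6 = -9
h[3] = 3*(-9) - 6 = -33
h[4] = 3*(-33) - 6 = -105
h[5] = 3*(-105) - 6 = -321
h[6] = 3*(-321) - 6 = -969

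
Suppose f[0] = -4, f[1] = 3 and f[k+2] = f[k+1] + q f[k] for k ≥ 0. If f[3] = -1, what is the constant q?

4

f[2] = 3 - 4q
f[3] = 3 - q
So 3 - q = -1, giving q = 4.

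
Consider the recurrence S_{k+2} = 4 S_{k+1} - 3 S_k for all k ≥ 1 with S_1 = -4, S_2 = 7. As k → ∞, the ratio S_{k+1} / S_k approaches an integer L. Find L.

3

The characteristic equation is r^2 - 4r + 3 = 0, which factors as (r - 3)(r - 1) = 0.
So the roots are 3 and 1. Since |3| > |1| and the coefficient of 3^k is non-zero, the ratio tends to 3.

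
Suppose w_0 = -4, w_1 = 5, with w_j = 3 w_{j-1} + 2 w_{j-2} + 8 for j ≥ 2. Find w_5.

815

w_2 = 3*5 + 2*(-4) + 8 = 15
w_3 = 3*15 + 2*5 + 8 = 63
w_4 = 3*63 + 2*15 + 8 = 227
w_5 = 3*227 + 2*63 + 8 = 815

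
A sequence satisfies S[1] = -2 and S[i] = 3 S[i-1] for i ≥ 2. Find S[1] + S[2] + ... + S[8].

-6560

S[2] = 3*(-2) = -6
S[3] = 3*(-6) = -18
S[4] = 3*(-18) = -54
S[5] = 3*(-54) = -162
S[6] = 3*(-162) = -486
S[7] = 3*(-486) = -1458
S[8] = 3*(-1458) = -4374
Sum = (-2) + (-6) + (-18) + (-54) + (-162) + (-486) + (-1458) + (-4374) = -6560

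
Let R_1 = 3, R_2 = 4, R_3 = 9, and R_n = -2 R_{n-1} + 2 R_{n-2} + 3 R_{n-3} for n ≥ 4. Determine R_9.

681

R_4 = -2·9 + 2·4 + 3·3 = -1
R_5 = -2·(-1) + 2·9 + 3·4 = 32
R_6 = -2·32 + 2·(-1) + 3·9 = -39
R_7 = -2·(-39) + 2·32 + 3·(-1) = 139
R_8 = -2·139 + 2·(-39) + 3·32 = -260
R_9 = -2·(-260) + 2·139 + 3·(-39) = 681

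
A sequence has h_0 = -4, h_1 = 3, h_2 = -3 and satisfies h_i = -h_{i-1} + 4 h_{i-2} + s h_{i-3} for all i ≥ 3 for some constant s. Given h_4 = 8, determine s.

h_3 = 15 - 4s
h_4 = -27 + 7s
So -27 + 7s = 8, giving s = 5.

5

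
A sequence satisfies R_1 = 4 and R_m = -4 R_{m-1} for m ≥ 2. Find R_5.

R_2 = -4·4 = -16
R_3 = -4·(-16) = 64
R_4 = -4·64 = -256
R_5 = -4·(-256) = 1024

1024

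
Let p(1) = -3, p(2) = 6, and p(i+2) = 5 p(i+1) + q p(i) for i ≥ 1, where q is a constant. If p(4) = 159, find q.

-1

p(3) = 30 - 3q
p(4) = 150 - 9q
So 150 - 9q = 159, giving q = -1.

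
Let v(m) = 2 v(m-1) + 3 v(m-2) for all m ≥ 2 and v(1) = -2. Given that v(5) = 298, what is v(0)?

Let v(0) = w.
v(2) = -4 + 3w
v(3) = -14 + 6w
v(4) = -40 + 21w
v(5) = -122 + 60w
So -122 + 60w = 298, giving w = 7.

7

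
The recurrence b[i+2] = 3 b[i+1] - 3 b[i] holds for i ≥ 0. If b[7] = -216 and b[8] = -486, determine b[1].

Rearranging, b[i-2] = (b[i] - 3 b[i-1]) / -3.
b[6] = (-486 - 3(-216)) / -3 = 162/-3 = -54
b[5] = (-216 - 3(-54)) / -3 = -54/-3 = 18
b[4] = (-54 - 3(18)) / -3 = -108/-3 = 36
b[3] = (18 - 3(36)) / -3 = -90/-3 = 30
b[2] = (36 - 3(30)) / -3 = -54/-3 = 18
b[1] = (30 - 3(18)) / -3 = -24/-3 = 8

8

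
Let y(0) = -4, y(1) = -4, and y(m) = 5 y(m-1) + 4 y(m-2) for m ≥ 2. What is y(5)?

y(2) = 5(-4) + 4(-4) = -36
y(3) = 5(-36) + 4(-4) = -196
y(4) = 5(-196) + 4(-36) = -1124
y(5) = 5(-1124) + 4(-196) = -6404

-6404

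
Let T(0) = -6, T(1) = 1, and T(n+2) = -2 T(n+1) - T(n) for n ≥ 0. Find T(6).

24

T(2) = -2·1 - (-6) = 4
T(3) = -2·4 - 1 = -9
T(4) = -2·(-9) - 4 = 14
T(5) = -2·14 - (-9) = -19
T(6) = -2·(-19) - 14 = 24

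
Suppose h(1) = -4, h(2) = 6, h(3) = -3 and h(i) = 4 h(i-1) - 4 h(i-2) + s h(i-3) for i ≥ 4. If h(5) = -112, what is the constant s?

h(4) = -36 - 4s
h(5) = -132 - 10s
So -132 - 10s = -112, giving s = -2.

-2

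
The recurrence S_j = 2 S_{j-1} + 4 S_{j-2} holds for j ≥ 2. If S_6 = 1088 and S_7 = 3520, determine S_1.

3

Rearranging, S_{j-2} = (S_j - 2 S_{j-1}) / 4.
S_5 = (3520 - 2·1088) / 4 = 1344/4 = 336
S_4 = (1088 - 2·336) / 4 = 416/4 = 104
S_3 = (336 - 2·104) / 4 = 128/4 = 32
S_2 = (104 - 2·32) / 4 = 40/4 = 10
S_1 = (32 - 2·10) / 4 = 12/4 = 3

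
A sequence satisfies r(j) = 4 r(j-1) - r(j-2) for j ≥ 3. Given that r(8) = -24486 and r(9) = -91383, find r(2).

Rearranging, r(j-2) = -(r(j) - 4 r(j-1)).
r(7) = -(-91383 - 4*(-24486)) = -6561
r(6) = -(-24486 - 4*(-6561)) = -1758
r(5) = -(-6561 - 4*(-1758)) = -471
r(4) = -(-1758 - 4*(-471)) = -126
r(3) = -(-471 - 4*(-126)) = -33
r(2) = -(-126 - 4*(-33)) = -6

-6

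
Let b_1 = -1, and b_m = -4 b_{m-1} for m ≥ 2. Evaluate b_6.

1024

b_2 = -4(-1) = 4
b_3 = -4(4) = -16
b_4 = -4(-16) = 64
b_5 = -4(64) = -256
b_6 = -4(-256) = 1024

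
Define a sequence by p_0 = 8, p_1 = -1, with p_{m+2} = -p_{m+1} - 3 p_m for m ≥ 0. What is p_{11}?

p_2 = -(-1) - 3*8 = -23
p_3 = -(-23) - 3*(-1) = 26
p_4 = -26 - 3*(-23) = 43
p_5 = -43 - 3*26 = -121
p_6 = -(-121) - 3*43 = -8
p_7 = -(-8) - 3*(-121) = 371
p_8 = -371 - 3*(-8) = -347
p_9 = -(-347) - 3*371 = -766
p_{10} = -(-766) - 3*(-347) = 1807
p_{11} = -1807 - 3*(-766) = 491

491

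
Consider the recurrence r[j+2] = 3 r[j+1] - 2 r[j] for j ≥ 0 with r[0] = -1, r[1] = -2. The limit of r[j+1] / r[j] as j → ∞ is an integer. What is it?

2

The characteristic equation is r^2 - 3r + 2 = 0, which factors as (r - 2)(r - 1) = 0.
So the roots are 2 and 1. Since |2| > |1| and the coefficient of 2^j is non-zero, the ratio tends to 2.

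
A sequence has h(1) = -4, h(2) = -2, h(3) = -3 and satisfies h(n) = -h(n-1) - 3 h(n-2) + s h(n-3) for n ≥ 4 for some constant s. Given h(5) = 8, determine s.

4

h(4) = 9 - 4s
h(5) = 2s
So 2s = 8, giving s = 4.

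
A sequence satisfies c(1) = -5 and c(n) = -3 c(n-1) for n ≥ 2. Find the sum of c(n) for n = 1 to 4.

100

c(2) = -3(-5) = 15
c(3) = -3(15) = -45
c(4) = -3(-45) = 135
Sum = (-5) + 15 + (-45) + 135 = 100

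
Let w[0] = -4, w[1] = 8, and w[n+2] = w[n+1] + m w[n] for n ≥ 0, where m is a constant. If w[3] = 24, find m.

4

w[2] = 8 - 4m
w[3] = 8 + 4m
So 8 + 4m = 24, giving m = 4.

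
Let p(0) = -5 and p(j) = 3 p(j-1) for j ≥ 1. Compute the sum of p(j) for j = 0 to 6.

p(1) = 3·(-5) = -15
p(2) = 3·(-15) = -45
p(3) = 3·(-45) = -135
p(4) = 3·(-135) = -405
p(5) = 3·(-405) = -1215
p(6) = 3·(-1215) = -3645
Sum = (-5) + (-15) + (-45) + (-135) + (-405) + (-1215) + (-3645) = -5465

-5465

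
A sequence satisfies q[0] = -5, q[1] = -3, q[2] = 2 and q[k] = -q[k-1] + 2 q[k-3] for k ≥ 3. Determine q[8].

q[3] = -2 + 2(-5) = -12
q[4] = -(-12) + 2(-3) = 6
q[5] = -6 + 2(2) = -2
q[6] = -(-2) + 2(-12) = -22
q[7] = -(-22) + 2(6) = 34
q[8] = -34 + 2(-2) = -38

-38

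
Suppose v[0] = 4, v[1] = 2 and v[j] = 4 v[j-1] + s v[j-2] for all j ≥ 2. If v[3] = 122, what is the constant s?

v[2] = 8 + 4s
v[3] = 32 + 18s
So 32 + 18s = 122, giving s = 5.

5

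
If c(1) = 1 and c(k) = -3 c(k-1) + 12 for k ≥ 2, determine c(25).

The fixed point is 12/(1 + 3) = 3, so c(k) - 3 = -3(c(k-1) - 3).
Hence c(k) = -2·(-3)^{k-1} + 3.
c(25) = -2·(-3)^{24} + 3 = -2·282429536481 + 3 = -564859072959.

-564859072959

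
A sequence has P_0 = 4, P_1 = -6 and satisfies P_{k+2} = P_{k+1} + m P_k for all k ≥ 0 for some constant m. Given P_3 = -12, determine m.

3

P_2 = -6 + 4m
P_3 = -6 - 2m
So -6 - 2m = -12, giving m = 3.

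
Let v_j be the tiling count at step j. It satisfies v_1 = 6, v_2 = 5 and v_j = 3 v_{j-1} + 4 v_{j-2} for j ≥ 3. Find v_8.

v_3 = 3(5) + 4(6) = 39
v_4 = 3(39) + 4(5) = 137
v_5 = 3(137) + 4(39) = 567
v_6 = 3(567) + 4(137) = 2249
v_7 = 3(2249) + 4(567) = 9015
v_8 = 3(9015) + 4(2249) = 36041

36041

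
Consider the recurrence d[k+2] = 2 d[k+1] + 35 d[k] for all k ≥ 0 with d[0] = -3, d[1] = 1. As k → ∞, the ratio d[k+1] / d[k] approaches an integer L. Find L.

The characteristic equation is r^2 - 2r - 35 = 0, which factors as (r - 7)(r + 5) = 0.
So the roots are 7 and -5. Since |7| > |-5| and the coefficient of 7^k is non-zero, the ratio tends to 7.

7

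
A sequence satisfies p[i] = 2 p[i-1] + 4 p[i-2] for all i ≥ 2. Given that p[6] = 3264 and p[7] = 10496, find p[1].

Rearranging, p[i-2] = (p[i] - 2 p[i-1]) / 4.
p[5] = (10496 - 2*3264) / 4 = 3968/4 = 992
p[4] = (3264 - 2*992) / 4 = 1280/4 = 320
p[3] = (992 - 2*320) / 4 = 352/4 = 88
p[2] = (320 - 2*88) / 4 = 144/4 = 36
p[1] = (88 - 2*36) / 4 = 16/4 = 4

4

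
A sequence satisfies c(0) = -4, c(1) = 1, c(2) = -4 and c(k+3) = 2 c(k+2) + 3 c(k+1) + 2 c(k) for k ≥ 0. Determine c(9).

c(3) = 2(-4) + 3(1) + 2(-4) = -13
c(4) = 2(-13) + 3(-4) + 2(1) = -36
c(5) = 2(-36) + 3(-13) + 2(-4) = -119
c(6) = 2(-119) + 3(-36) + 2(-13) = -372
c(7) = 2(-372) + 3(-119) + 2(-36) = -1173
c(8) = 2(-1173) + 3(-372) + 2(-119) = -3700
c(9) = 2(-3700) + 3(-1173) + 2(-372) = -11663

-11663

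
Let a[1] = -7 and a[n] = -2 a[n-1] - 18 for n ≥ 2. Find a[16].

32762

The fixed point is -18/(1 + 2) = -6, so a[n] + 6 = -2(a[n-1] + 6).
Hence a[n] = -1·(-2)^{n-1} - 6.
a[16] = -1·(-2)^{15} - 6 = -1·-32768 - 6 = 32762.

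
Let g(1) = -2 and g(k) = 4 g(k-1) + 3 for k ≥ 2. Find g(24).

The fixed point is 3/(1 - 4) = -1, so g(k) + 1 = 4(g(k-1) + 1).
Hence g(k) = -1·4^{k-1} - 1.
g(24) = -1·4^{23} - 1 = -1·70368744177664 - 1 = -70368744177665.

-70368744177665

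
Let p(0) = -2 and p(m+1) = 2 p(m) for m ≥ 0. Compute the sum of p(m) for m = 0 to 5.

-126

p(1) = 2·(-2) = -4
p(2) = 2·(-4) = -8
p(3) = 2·(-8) = -16
p(4) = 2·(-16) = -32
p(5) = 2·(-32) = -64
Sum = (-2) + (-4) + (-8) + (-16) + (-32) + (-64) = -126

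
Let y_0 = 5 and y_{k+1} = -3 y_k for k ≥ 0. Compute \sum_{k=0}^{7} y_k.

y_1 = -3*5 = -15
y_2 = -3*(-15) = 45
y_3 = -3*45 = -135
y_4 = -3*(-135) = 405
y_5 = -3*405 = -1215
y_6 = -3*(-1215) = 3645
y_7 = -3*3645 = -10935
Sum = 5 + (-15) + 45 + (-135) + 405 + (-1215) + 3645 + (-10935) = -8200

-8200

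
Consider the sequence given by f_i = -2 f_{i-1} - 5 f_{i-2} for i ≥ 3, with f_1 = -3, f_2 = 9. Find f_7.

-483

f_3 = -2*9 - 5*(-3) = -3
f_4 = -2*(-3) - 5*9 = -39
f_5 = -2*(-39) - 5*(-3) = 93
f_6 = -2*93 - 5*(-39) = 9
f_7 = -2*9 - 5*93 = -483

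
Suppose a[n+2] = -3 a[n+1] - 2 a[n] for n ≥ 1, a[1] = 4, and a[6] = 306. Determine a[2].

6

Let a[2] = y.
a[3] = -8 - 3y
a[4] = 24 + 7y
a[5] = -56 - 15y
a[6] = 120 + 31y
So 120 + 31y = 306, giving y = 6.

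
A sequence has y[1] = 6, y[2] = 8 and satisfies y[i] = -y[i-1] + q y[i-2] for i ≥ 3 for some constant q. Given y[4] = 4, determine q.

y[3] = -8 + 6q
y[4] = 8 + 2q
So 8 + 2q = 4, giving q = -2.

-2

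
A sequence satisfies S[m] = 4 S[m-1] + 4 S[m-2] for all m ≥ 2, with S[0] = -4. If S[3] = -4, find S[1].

Let S[1] = v.
S[2] = -16 + 4v
S[3] = -64 + 20v
So -64 + 20v = -4, giving v = 3.

3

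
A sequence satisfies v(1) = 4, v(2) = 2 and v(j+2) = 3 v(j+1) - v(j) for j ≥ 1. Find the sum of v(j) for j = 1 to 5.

22

v(3) = 3*2 - 4 = 2
v(4) = 3*2 - 2 = 4
v(5) = 3*4 - 2 = 10
Sum = 4 + 2 + 2 + 4 + 10 = 22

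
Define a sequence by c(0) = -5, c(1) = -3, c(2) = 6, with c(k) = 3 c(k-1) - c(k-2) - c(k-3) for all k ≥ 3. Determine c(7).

1166

c(3) = 3*6 - (-3) - (-5) = 26
c(4) = 3*26 - 6 - (-3) = 75
c(5) = 3*75 - 26 - 6 = 193
c(6) = 3*193 - 75 - 26 = 478
c(7) = 3*478 - 193 - 75 = 1166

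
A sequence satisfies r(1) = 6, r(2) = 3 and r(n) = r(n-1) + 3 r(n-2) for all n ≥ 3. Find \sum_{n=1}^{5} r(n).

r(3) = 3 + 3*6 = 21
r(4) = 21 + 3*3 = 30
r(5) = 30 + 3*21 = 93
Sum = 6 + 3 + 21 + 30 + 93 = 153

153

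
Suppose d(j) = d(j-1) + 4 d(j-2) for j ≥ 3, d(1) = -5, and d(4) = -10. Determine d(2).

Let d(2) = v.
d(3) = -20 + v
d(4) = -20 + 5v
So -20 + 5v = -10, giving v = 2.

2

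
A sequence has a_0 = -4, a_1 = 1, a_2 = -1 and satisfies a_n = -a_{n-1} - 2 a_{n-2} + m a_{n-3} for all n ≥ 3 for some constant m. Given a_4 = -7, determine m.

-2

a_3 = -1 - 4m
a_4 = 3 + 5m
So 3 + 5m = -7, giving m = -2.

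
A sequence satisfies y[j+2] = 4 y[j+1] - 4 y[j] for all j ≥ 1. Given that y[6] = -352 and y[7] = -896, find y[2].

Rearranging, y[j-2] = (y[j] - 4 y[j-1]) / -4.
y[5] = (-896 - 4(-352)) / -4 = 512/-4 = -128
y[4] = (-352 - 4(-128)) / -4 = 160/-4 = -40
y[3] = (-128 - 4(-40)) / -4 = 32/-4 = -8
y[2] = (-40 - 4(-8)) / -4 = -8/-4 = 2

2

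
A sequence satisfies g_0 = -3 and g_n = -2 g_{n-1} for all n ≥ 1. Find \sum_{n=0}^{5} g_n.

g_1 = -2·(-3) = 6
g_2 = -2·6 = -12
g_3 = -2·(-12) = 24
g_4 = -2·24 = -48
g_5 = -2·(-48) = 96
Sum = (-3) + 6 + (-12) + 24 + (-48) + 96 = 63

63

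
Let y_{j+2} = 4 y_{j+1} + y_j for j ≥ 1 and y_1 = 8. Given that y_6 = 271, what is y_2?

Let y_2 = w.
y_3 = 8 + 4w
y_4 = 32 + 17w
y_5 = 136 + 72w
y_6 = 576 + 305w
So 576 + 305w = 271, giving w = -1.

-1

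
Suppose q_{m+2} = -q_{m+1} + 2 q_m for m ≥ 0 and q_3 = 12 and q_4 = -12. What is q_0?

3

Rearranging, q_{m-2} = (q_m + q_{m-1}) / 2.
q_2 = (-12 + 12) / 2 = 0/2 = 0
q_1 = (12 + 0) / 2 = 12/2 = 6
q_0 = (0 + 6) / 2 = 6/2 = 3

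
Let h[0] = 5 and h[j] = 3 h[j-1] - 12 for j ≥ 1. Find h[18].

-387420483

The fixed point is -12/(1 - 3) = 6, so h[j] - 6 = 3(h[j-1] - 6).
Hence h[j] = -1·3^j + 6.
h[18] = -1·3^{18} + 6 = -1·387420489 + 6 = -387420483.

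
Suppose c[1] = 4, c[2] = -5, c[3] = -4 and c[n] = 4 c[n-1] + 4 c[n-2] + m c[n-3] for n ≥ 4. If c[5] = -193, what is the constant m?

-3

c[4] = -36 + 4m
c[5] = -160 + 11m
So -160 + 11m = -193, giving m = -3.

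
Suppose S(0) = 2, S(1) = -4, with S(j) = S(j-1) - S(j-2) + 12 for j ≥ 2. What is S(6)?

2

S(2) = (-4) - 2 + 12 = 6
S(3) = 6 - (-4) + 12 = 22
S(4) = 22 - 6 + 12 = 28
S(5) = 28 - 22 + 12 = 18
S(6) = 18 - 28 + 12 = 2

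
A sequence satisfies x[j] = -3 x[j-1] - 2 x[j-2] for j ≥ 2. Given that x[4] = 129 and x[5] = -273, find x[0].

Rearranging, x[j-2] = (x[j] + 3 x[j-1]) / -2.
x[3] = (-273 + 3(129)) / -2 = 114/-2 = -57
x[2] = (129 + 3(-57)) / -2 = -42/-2 = 21
x[1] = (-57 + 3(21)) / -2 = 6/-2 = -3
x[0] = (21 + 3(-3)) / -2 = 12/-2 = -6

-6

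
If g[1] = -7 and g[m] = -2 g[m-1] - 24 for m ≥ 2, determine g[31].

1073741816

The fixed point is -24/(1 + 2) = -8, so g[m] + 8 = -2(g[m-1] + 8).
Hence g[m] = 1·(-2)^{m-1} - 8.
g[31] = 1·(-2)^{30} - 8 = 1·1073741824 - 8 = 1073741816.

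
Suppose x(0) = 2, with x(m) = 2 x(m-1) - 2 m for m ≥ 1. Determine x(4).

x(1) = 2(2) - 2 = 2
x(2) = 2(2) - 4 = 0
x(3) = 2(0) - 6 = -6
x(4) = 2(-6) - 8 = -20

-20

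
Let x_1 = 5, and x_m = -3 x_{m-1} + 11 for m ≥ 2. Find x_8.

-4918

x_2 = -3·5 + 11 = -4
x_3 = -3·(-4) + 11 = 23
x_4 = -3·23 + 11 = -58
x_5 = -3·(-58) + 11 = 185
x_6 = -3·185 + 11 = -544
x_7 = -3·(-544) + 11 = 1643
x_8 = -3·1643 + 11 = -4918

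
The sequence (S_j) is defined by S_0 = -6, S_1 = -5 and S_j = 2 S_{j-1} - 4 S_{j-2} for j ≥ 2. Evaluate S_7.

S_2 = 2(-5) - 4(-6) = 14
S_3 = 2(14) - 4(-5) = 48
S_4 = 2(48) - 4(14) = 40
S_5 = 2(40) - 4(48) = -112
S_6 = 2(-112) - 4(40) = -384
S_7 = 2(-384) - 4(-112) = -320

-320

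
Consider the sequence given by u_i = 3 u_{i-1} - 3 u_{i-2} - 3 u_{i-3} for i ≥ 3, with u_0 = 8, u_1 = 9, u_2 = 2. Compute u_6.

-486

u_3 = 3(2) - 3(9) - 3(8) = -45
u_4 = 3(-45) - 3(2) - 3(9) = -168
u_5 = 3(-168) - 3(-45) - 3(2) = -375
u_6 = 3(-375) - 3(-168) - 3(-45) = -486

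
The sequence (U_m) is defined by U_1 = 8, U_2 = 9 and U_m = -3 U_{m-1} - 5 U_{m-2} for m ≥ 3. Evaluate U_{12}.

U_3 = -3*9 - 5*8 = -67
U_4 = -3*(-67) - 5*9 = 156
U_5 = -3*156 - 5*(-67) = -133
U_6 = -3*(-133) - 5*156 = -381
U_7 = -3*(-381) - 5*(-133) = 1808
U_8 = -3*1808 - 5*(-381) = -3519
U_9 = -3*(-3519) - 5*1808 = 1517
U_{10} = -3*1517 - 5*(-3519) = 13044
U_{11} = -3*13044 - 5*1517 = -46717
U_{12} = -3*(-46717) - 5*13044 = 74931

74931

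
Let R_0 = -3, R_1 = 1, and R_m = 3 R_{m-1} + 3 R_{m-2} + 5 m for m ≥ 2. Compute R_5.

R_2 = 3·1 + 3·(-3) + 10 = 4
R_3 = 3·4 + 3·1 + 15 = 30
R_4 = 3·30 + 3·4 + 20 = 122
R_5 = 3·122 + 3·30 + 25 = 481

481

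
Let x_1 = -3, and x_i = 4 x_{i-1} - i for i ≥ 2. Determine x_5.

-965

x_2 = 4*(-3) - 2 = -14
x_3 = 4*(-14) - 3 = -59
x_4 = 4*(-59) - 4 = -240
x_5 = 4*(-240) - 5 = -965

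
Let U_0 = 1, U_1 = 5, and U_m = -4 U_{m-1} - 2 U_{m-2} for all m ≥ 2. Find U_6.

U_2 = -4·5 - 2·1 = -22
U_3 = -4·(-22) - 2·5 = 78
U_4 = -4·78 - 2·(-22) = -268
U_5 = -4·(-268) - 2·78 = 916
U_6 = -4·916 - 2·(-268) = -3128

-3128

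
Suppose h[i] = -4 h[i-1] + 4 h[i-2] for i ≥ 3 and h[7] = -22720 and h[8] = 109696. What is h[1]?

-5

Rearranging, h[i-2] = (h[i] + 4 h[i-1]) / 4.
h[6] = (109696 + 4(-22720)) / 4 = 18816/4 = 4704
h[5] = (-22720 + 4(4704)) / 4 = -3904/4 = -976
h[4] = (4704 + 4(-976)) / 4 = 800/4 = 200
h[3] = (-976 + 4(200)) / 4 = -176/4 = -44
h[2] = (200 + 4(-44)) / 4 = 24/4 = 6
h[1] = (-44 + 4(6)) / 4 = -20/4 = -5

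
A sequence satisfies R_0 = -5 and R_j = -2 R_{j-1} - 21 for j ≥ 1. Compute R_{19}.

The fixed point is -21/(1 + 2) = -7, so R_j + 7 = -2(R_{j-1} + 7).
Hence R_j = 2·(-2)^j - 7.
R_{19} = 2·(-2)^{19} - 7 = 2·-524288 - 7 = -1048583.

-1048583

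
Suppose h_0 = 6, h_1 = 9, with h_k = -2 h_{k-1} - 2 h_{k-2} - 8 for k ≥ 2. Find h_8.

h_2 = -2·9 - 2·6 - 8 = -38
h_3 = -2·(-38) - 2·9 - 8 = 50
h_4 = -2·50 - 2·(-38) - 8 = -32
h_5 = -2·(-32) - 2·50 - 8 = -44
h_6 = -2·(-44) - 2·(-32) - 8 = 144
h_7 = -2·144 - 2·(-44) - 8 = -208
h_8 = -2·(-208) - 2·144 - 8 = 120

120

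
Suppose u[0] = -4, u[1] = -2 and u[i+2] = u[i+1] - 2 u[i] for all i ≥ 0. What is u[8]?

u[2] = (-2) - 2(-4) = 6
u[3] = 6 - 2(-2) = 10
u[4] = 10 - 2(6) = -2
u[5] = (-2) - 2(10) = -22
u[6] = (-22) - 2(-2) = -18
u[7] = (-18) - 2(-22) = 26
u[8] = 26 - 2(-18) = 62

62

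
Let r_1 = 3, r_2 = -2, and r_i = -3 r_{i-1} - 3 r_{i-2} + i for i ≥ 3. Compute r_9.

r_3 = -3(-2) - 3(3) + 3 = 0
r_4 = -3(0) - 3(-2) + 4 = 10
r_5 = -3(10) - 3(0) + 5 = -25
r_6 = -3(-25) - 3(10) + 6 = 51
r_7 = -3(51) - 3(-25) + 7 = -71
r_8 = -3(-71) - 3(51) + 8 = 68
r_9 = -3(68) - 3(-71) + 9 = 18

18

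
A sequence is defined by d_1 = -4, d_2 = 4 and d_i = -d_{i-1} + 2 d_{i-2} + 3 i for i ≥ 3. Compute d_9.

d_3 = -4 + 2*(-4) + 9 = -3
d_4 = -(-3) + 2*4 + 12 = 23
d_5 = -23 + 2*(-3) + 15 = -14
d_6 = -(-14) + 2*23 + 18 = 78
d_7 = -78 + 2*(-14) + 21 = -85
d_8 = -(-85) + 2*78 + 24 = 265
d_9 = -265 + 2*(-85) + 27 = -408

-408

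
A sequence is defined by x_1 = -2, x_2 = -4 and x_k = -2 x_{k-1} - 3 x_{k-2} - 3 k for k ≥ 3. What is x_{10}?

x_3 = -2*(-4) - 3*(-2) - 9 = 5
x_4 = -2*5 - 3*(-4) - 12 = -10
x_5 = -2*(-10) - 3*5 - 15 = -10
x_6 = -2*(-10) - 3*(-10) - 18 = 32
x_7 = -2*32 - 3*(-10) - 21 = -55
x_8 = -2*(-55) - 3*32 - 24 = -10
x_9 = -2*(-10) - 3*(-55) - 27 = 158
x_{10} = -2*158 - 3*(-10) - 30 = -316

-316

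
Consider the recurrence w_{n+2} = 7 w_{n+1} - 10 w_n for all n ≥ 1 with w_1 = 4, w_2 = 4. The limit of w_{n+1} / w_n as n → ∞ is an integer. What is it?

The characteristic equation is r^2 - 7r + 10 = 0, which factors as (r - 5)(r - 2) = 0.
So the roots are 5 and 2. Since |5| > |2| and the coefficient of 5^n is non-zero, the ratio tends to 5.

5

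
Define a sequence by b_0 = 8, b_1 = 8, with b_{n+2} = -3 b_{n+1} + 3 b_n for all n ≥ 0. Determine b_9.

58968

b_2 = -3(8) + 3(8) = 0
b_3 = -3(0) + 3(8) = 24
b_4 = -3(24) + 3(0) = -72
b_5 = -3(-72) + 3(24) = 288
b_6 = -3(288) + 3(-72) = -1080
b_7 = -3(-1080) + 3(288) = 4104
b_8 = -3(4104) + 3(-1080) = -15552
b_9 = -3(-15552) + 3(4104) = 58968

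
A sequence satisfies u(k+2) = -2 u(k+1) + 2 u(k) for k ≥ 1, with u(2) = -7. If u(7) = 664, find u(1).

Let u(1) = x.
u(3) = 14 + 2x
u(4) = -42 - 4x
u(5) = 112 + 12x
u(6) = -308 - 32x
u(7) = 840 + 88x
So 840 + 88x = 664, giving x = -2.

-2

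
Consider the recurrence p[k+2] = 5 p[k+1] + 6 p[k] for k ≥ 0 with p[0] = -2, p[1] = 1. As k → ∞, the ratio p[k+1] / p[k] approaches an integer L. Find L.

6

The characteristic equation is r^2 - 5r - 6 = 0, which factors as (r - 6)(r + 1) = 0.
So the roots are 6 and -1. Since |6| > |-1| and the coefficient of 6^k is non-zero, the ratio tends to 6.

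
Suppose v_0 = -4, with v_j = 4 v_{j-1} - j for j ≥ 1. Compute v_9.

-1165081

v_1 = 4*(-4) - 1 = -17
v_2 = 4*(-17) - 2 = -70
v_3 = 4*(-70) - 3 = -283
v_4 = 4*(-283) - 4 = -1136
v_5 = 4*(-1136) - 5 = -4549
v_6 = 4*(-4549) - 6 = -18202
v_7 = 4*(-18202) - 7 = -72815
v_8 = 4*(-72815) - 8 = -291268
v_9 = 4*(-291268) - 9 = -1165081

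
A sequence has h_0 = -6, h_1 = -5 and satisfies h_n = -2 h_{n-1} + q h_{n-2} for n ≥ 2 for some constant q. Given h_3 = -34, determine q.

-2

h_2 = 10 - 6q
h_3 = -20 + 7q
So -20 + 7q = -34, giving q = -2.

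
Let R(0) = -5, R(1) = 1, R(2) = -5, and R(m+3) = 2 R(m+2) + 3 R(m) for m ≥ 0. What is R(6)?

R(3) = 2(-5) + 3(-5) = -25
R(4) = 2(-25) + 3(1) = -47
R(5) = 2(-47) + 3(-5) = -109
R(6) = 2(-109) + 3(-25) = -293

-293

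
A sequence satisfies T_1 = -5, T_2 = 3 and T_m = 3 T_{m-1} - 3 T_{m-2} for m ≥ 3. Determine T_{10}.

T_3 = 3·3 - 3·(-5) = 24
T_4 = 3·24 - 3·3 = 63
T_5 = 3·63 - 3·24 = 117
T_6 = 3·117 - 3·63 = 162
T_7 = 3·162 - 3·117 = 135
T_8 = 3·135 - 3·162 = -81
T_9 = 3·(-81) - 3·135 = -648
T_{10} = 3·(-648) - 3·(-81) = -1701

-1701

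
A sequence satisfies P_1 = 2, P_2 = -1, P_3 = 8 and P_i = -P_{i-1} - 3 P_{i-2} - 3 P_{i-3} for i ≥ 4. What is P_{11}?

P_4 = -8 - 3(-1) - 3(2) = -11
P_5 = -(-11) - 3(8) - 3(-1) = -10
P_6 = -(-10) - 3(-11) - 3(8) = 19
P_7 = -19 - 3(-10) - 3(-11) = 44
P_8 = -44 - 3(19) - 3(-10) = -71
P_9 = -(-71) - 3(44) - 3(19) = -118
P_{10} = -(-118) - 3(-71) - 3(44) = 199
P_{11} = -199 - 3(-118) - 3(-71) = 368

368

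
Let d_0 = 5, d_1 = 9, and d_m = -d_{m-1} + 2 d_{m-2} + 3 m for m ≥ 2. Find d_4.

6

d_2 = -9 + 2·5 + 6 = 7
d_3 = -7 + 2·9 + 9 = 20
d_4 = -20 + 2·7 + 12 = 6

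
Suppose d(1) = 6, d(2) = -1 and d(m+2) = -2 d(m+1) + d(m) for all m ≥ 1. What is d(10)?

d(3) = -2·(-1) + 6 = 8
d(4) = -2·8 + (-1) = -17
d(5) = -2·(-17) + 8 = 42
d(6) = -2·42 + (-17) = -101
d(7) = -2·(-101) + 42 = 244
d(8) = -2·244 + (-101) = -589
d(9) = -2·(-589) + 244 = 1422
d(10) = -2·1422 + (-589) = -3433

-3433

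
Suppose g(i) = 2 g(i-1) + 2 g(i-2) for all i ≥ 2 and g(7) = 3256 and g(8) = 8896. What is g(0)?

4

Rearranging, g(i-2) = (g(i) - 2 g(i-1)) / 2.
g(6) = (8896 - 2·3256) / 2 = 2384/2 = 1192
g(5) = (3256 - 2·1192) / 2 = 872/2 = 436
g(4) = (1192 - 2·436) / 2 = 320/2 = 160
g(3) = (436 - 2·160) / 2 = 116/2 = 58
g(2) = (160 - 2·58) / 2 = 44/2 = 22
g(1) = (58 - 2·22) / 2 = 14/2 = 7
g(0) = (22 - 2·7) / 2 = 8/2 = 4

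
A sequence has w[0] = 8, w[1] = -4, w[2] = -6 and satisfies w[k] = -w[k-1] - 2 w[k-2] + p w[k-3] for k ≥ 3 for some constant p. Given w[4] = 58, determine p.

w[3] = 14 + 8p
w[4] = -2 - 12p
So -2 - 12p = 58, giving p = -5.

-5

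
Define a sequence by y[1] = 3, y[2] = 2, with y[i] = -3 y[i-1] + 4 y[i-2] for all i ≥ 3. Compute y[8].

-3274

y[3] = -3(2) + 4(3) = 6
y[4] = -3(6) + 4(2) = -10
y[5] = -3(-10) + 4(6) = 54
y[6] = -3(54) + 4(-10) = -202
y[7] = -3(-202) + 4(54) = 822
y[8] = -3(822) + 4(-202) = -3274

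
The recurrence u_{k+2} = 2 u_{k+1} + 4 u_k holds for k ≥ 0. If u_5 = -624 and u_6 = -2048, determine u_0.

Rearranging, u_{k-2} = (u_k - 2 u_{k-1}) / 4.
u_4 = (-2048 - 2*(-624)) / 4 = -800/4 = -200
u_3 = (-624 - 2*(-200)) / 4 = -224/4 = -56
u_2 = (-200 - 2*(-56)) / 4 = -88/4 = -22
u_1 = (-56 - 2*(-22)) / 4 = -12/4 = -3
u_0 = (-22 - 2*(-3)) / 4 = -16/4 = -4

-4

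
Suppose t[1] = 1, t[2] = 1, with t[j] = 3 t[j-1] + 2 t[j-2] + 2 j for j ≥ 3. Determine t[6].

t[3] = 3*1 + 2*1 + 6 = 11
t[4] = 3*11 + 2*1 + 8 = 43
t[5] = 3*43 + 2*11 + 10 = 161
t[6] = 3*161 + 2*43 + 12 = 581

581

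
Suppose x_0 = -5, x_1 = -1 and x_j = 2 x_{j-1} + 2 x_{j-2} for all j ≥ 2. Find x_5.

x_2 = 2·(-1) + 2·(-5) = -12
x_3 = 2·(-12) + 2·(-1) = -26
x_4 = 2·(-26) + 2·(-12) = -76
x_5 = 2·(-76) + 2·(-26) = -204

-204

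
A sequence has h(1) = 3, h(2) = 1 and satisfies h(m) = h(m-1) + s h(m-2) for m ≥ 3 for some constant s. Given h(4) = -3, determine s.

h(3) = 1 + 3s
h(4) = 1 + 4s
So 1 + 4s = -3, giving s = -1.

-1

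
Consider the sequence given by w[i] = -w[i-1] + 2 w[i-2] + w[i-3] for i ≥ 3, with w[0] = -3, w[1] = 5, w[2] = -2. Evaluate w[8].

w[3] = -(-2) + 2(5) + (-3) = 9
w[4] = -9 + 2(-2) + 5 = -8
w[5] = -(-8) + 2(9) + (-2) = 24
w[6] = -24 + 2(-8) + 9 = -31
w[7] = -(-31) + 2(24) + (-8) = 71
w[8] = -71 + 2(-31) + 24 = -109

-109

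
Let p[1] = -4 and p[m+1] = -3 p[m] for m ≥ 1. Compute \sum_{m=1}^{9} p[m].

-19684

p[2] = -3·(-4) = 12
p[3] = -3·12 = -36
p[4] = -3·(-36) = 108
p[5] = -3·108 = -324
p[6] = -3·(-324) = 972
p[7] = -3·972 = -2916
p[8] = -3·(-2916) = 8748
p[9] = -3·8748 = -26244
Sum = (-4) + 12 + (-36) + 108 + (-324) + 972 + (-2916) + 8748 + (-26244) = -19684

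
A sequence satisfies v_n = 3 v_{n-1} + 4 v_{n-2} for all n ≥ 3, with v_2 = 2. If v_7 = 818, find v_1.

Let v_1 = x.
v_3 = 6 + 4x
v_4 = 26 + 12x
v_5 = 102 + 52x
v_6 = 410 + 204x
v_7 = 1638 + 820x
So 1638 + 820x = 818, giving x = -1.

-1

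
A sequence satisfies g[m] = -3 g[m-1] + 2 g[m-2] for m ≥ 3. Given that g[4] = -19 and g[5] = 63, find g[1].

Rearranging, g[m-2] = (g[m] + 3 g[m-1]) / 2.
g[3] = (63 + 3·(-19)) / 2 = 6/2 = 3
g[2] = (-19 + 3·3) / 2 = -10/2 = -5
g[1] = (3 + 3·(-5)) / 2 = -12/2 = -6

-6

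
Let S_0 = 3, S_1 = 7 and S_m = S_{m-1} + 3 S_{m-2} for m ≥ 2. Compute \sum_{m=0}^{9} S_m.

9735

S_2 = 7 + 3(3) = 16
S_3 = 16 + 3(7) = 37
S_4 = 37 + 3(16) = 85
S_5 = 85 + 3(37) = 196
S_6 = 196 + 3(85) = 451
S_7 = 451 + 3(196) = 1039
S_8 = 1039 + 3(451) = 2392
S_9 = 2392 + 3(1039) = 5509
Sum = 3 + 7 + 16 + 37 + 85 + 196 + 451 + 1039 + 2392 + 5509 = 9735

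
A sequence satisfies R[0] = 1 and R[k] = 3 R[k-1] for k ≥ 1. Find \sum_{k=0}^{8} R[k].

9841

R[1] = 3(1) = 3
R[2] = 3(3) = 9
R[3] = 3(9) = 27
R[4] = 3(27) = 81
R[5] = 3(81) = 243
R[6] = 3(243) = 729
R[7] = 3(729) = 2187
R[8] = 3(2187) = 6561
Sum = 1 + 3 + 9 + 27 + 81 + 243 + 729 + 2187 + 6561 = 9841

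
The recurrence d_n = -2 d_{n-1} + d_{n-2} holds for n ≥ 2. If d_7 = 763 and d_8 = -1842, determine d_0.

6

Rearranging, d_{n-2} = d_n + 2 d_{n-1}.
d_6 = -1842 + 2*763 = -316
d_5 = 763 + 2*(-316) = 131
d_4 = -316 + 2*131 = -54
d_3 = 131 + 2*(-54) = 23
d_2 = -54 + 2*23 = -8
d_1 = 23 + 2*(-8) = 7
d_0 = -8 + 2*7 = 6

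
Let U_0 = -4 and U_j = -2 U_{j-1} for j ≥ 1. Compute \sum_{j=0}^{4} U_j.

-44

U_1 = -2(-4) = 8
U_2 = -2(8) = -16
U_3 = -2(-16) = 32
U_4 = -2(32) = -64
Sum = (-4) + 8 + (-16) + 32 + (-64) = -44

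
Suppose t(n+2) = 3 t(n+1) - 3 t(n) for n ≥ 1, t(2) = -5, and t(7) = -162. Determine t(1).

Let t(1) = v.
t(3) = -15 - 3v
t(4) = -30 - 9v
t(5) = -45 - 18v
t(6) = -45 - 27v
t(7) = -27v
So -27v = -162, giving v = 6.

6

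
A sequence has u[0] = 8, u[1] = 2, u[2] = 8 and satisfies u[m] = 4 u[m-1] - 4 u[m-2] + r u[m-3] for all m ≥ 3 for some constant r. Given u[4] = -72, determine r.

-4

u[3] = 24 + 8r
u[4] = 64 + 34r
So 64 + 34r = -72, giving r = -4.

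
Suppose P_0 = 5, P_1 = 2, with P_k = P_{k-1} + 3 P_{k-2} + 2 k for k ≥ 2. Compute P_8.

P_2 = 2 + 3·5 + 4 = 21
P_3 = 21 + 3·2 + 6 = 33
P_4 = 33 + 3·21 + 8 = 104
P_5 = 104 + 3·33 + 10 = 213
P_6 = 213 + 3·104 + 12 = 537
P_7 = 537 + 3·213 + 14 = 1190
P_8 = 1190 + 3·537 + 16 = 2817

2817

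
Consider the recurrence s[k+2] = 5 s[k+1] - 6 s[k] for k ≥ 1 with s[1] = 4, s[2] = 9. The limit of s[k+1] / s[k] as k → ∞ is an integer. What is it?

3

The characteristic equation is r^2 - 5r + 6 = 0, which factors as (r - 3)(r - 2) = 0.
So the roots are 3 and 2. Since |3| > |2| and the coefficient of 3^k is non-zero, the ratio tends to 3.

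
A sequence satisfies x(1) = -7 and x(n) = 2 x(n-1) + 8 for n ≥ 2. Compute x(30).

536870904

The fixed point is 8/(1 - 2) = -8, so x(n) + 8 = 2(x(n-1) + 8).
Hence x(n) = 1·2^{n-1} - 8.
x(30) = 1·2^{29} - 8 = 1·536870912 - 8 = 536870904.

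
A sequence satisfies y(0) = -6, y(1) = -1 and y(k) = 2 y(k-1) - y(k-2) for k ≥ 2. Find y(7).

29

y(2) = 2*(-1) - (-6) = 4
y(3) = 2*4 - (-1) = 9
y(4) = 2*9 - 4 = 14
y(5) = 2*14 - 9 = 19
y(6) = 2*19 - 14 = 24
y(7) = 2*24 - 19 = 29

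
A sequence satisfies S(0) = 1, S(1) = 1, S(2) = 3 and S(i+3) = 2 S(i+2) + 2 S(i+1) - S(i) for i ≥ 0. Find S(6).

129

S(3) = 2·3 + 2·1 - 1 = 7
S(4) = 2·7 + 2·3 - 1 = 19
S(5) = 2·19 + 2·7 - 3 = 49
S(6) = 2·49 + 2·19 - 7 = 129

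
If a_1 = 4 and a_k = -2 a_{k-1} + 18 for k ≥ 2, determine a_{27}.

The fixed point is 18/(1 + 2) = 6, so a_k - 6 = -2(a_{k-1} - 6).
Hence a_k = -2·(-2)^{k-1} + 6.
a_{27} = -2·(-2)^{26} + 6 = -2·67108864 + 6 = -134217722.

-134217722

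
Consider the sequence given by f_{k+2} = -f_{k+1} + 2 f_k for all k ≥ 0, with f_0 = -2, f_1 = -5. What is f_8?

253

f_2 = -(-5) + 2·(-2) = 1
f_3 = -1 + 2·(-5) = -11
f_4 = -(-11) + 2·1 = 13
f_5 = -13 + 2·(-11) = -35
f_6 = -(-35) + 2·13 = 61
f_7 = -61 + 2·(-35) = -131
f_8 = -(-131) + 2·61 = 253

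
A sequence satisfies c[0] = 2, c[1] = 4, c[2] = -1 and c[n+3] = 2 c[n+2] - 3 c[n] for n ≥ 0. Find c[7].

c[3] = 2(-1) - 3(2) = -8
c[4] = 2(-8) - 3(4) = -28
c[5] = 2(-28) - 3(-1) = -53
c[6] = 2(-53) - 3(-8) = -82
c[7] = 2(-82) - 3(-28) = -80

-80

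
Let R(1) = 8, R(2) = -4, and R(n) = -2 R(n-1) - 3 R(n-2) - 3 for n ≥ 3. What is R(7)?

R(3) = -2·(-4) - 3·8 - 3 = -19
R(4) = -2·(-19) - 3·(-4) - 3 = 47
R(5) = -2·47 - 3·(-19) - 3 = -40
R(6) = -2·(-40) - 3·47 - 3 = -64
R(7) = -2·(-64) - 3·(-40) - 3 = 245

245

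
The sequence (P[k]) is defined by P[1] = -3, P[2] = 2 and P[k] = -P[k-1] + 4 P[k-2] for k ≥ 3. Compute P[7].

-478

P[3] = -2 + 4(-3) = -14
P[4] = -(-14) + 4(2) = 22
P[5] = -22 + 4(-14) = -78
P[6] = -(-78) + 4(22) = 166
P[7] = -166 + 4(-78) = -478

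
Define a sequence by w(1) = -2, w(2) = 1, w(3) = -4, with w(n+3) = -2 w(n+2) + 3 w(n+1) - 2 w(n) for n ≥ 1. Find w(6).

141

w(4) = -2·(-4) + 3·1 - 2·(-2) = 15
w(5) = -2·15 + 3·(-4) - 2·1 = -44
w(6) = -2·(-44) + 3·15 - 2·(-4) = 141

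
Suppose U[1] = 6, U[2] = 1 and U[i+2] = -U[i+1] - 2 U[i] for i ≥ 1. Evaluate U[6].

U[3] = -1 - 2·6 = -13
U[4] = -(-13) - 2·1 = 11
U[5] = -11 - 2·(-13) = 15
U[6] = -15 - 2·11 = -37

-37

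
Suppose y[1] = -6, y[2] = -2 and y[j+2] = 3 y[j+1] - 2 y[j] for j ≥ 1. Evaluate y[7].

y[3] = 3·(-2) - 2·(-6) = 6
y[4] = 3·6 - 2·(-2) = 22
y[5] = 3·22 - 2·6 = 54
y[6] = 3·54 - 2·22 = 118
y[7] = 3·118 - 2·54 = 246

246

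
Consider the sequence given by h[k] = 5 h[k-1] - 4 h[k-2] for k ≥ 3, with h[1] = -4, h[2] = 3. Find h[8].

38223

h[3] = 5·3 - 4·(-4) = 31
h[4] = 5·31 - 4·3 = 143
h[5] = 5·143 - 4·31 = 591
h[6] = 5·591 - 4·143 = 2383
h[7] = 5·2383 - 4·591 = 9551
h[8] = 5·9551 - 4·2383 = 38223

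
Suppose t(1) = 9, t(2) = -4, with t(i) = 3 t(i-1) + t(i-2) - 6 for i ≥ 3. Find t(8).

t(3) = 3(-4) + 9 - 6 = -9
t(4) = 3(-9) + (-4) - 6 = -37
t(5) = 3(-37) + (-9) - 6 = -126
t(6) = 3(-126) + (-37) - 6 = -421
t(7) = 3(-421) + (-126) - 6 = -1395
t(8) = 3(-1395) + (-421) - 6 = -4612

-4612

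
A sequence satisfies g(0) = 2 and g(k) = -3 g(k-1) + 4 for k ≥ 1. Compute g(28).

22876792454962

The fixed point is 4/(1 + 3) = 1, so g(k) - 1 = -3(g(k-1) - 1).
Hence g(k) = 1·(-3)^k + 1.
g(28) = 1·(-3)^{28} + 1 = 1·22876792454961 + 1 = 22876792454962.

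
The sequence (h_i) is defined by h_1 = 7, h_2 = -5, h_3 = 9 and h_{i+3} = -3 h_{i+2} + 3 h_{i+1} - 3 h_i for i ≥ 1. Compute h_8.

h_4 = -3(9) + 3(-5) - 3(7) = -63
h_5 = -3(-63) + 3(9) - 3(-5) = 231
h_6 = -3(231) + 3(-63) - 3(9) = -909
h_7 = -3(-909) + 3(231) - 3(-63) = 3609
h_8 = -3(3609) + 3(-909) - 3(231) = -14247

-14247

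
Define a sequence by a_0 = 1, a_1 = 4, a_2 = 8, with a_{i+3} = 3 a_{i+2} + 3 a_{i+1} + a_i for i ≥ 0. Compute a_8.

30521

a_3 = 3*8 + 3*4 + 1 = 37
a_4 = 3*37 + 3*8 + 4 = 139
a_5 = 3*139 + 3*37 + 8 = 536
a_6 = 3*536 + 3*139 + 37 = 2062
a_7 = 3*2062 + 3*536 + 139 = 7933
a_8 = 3*7933 + 3*2062 + 536 = 30521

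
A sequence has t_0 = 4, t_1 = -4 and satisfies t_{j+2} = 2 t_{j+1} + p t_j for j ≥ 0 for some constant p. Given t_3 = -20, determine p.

-1

t_2 = -8 + 4p
t_3 = -16 + 4p
So -16 + 4p = -20, giving p = -1.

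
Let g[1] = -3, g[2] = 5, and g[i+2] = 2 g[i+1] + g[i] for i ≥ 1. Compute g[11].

g[3] = 2·5 + (-3) = 7
g[4] = 2·7 + 5 = 19
g[5] = 2·19 + 7 = 45
g[6] = 2·45 + 19 = 109
g[7] = 2·109 + 45 = 263
g[8] = 2·263 + 109 = 635
g[9] = 2·635 + 263 = 1533
g[10] = 2·1533 + 635 = 3701
g[11] = 2·3701 + 1533 = 8935

8935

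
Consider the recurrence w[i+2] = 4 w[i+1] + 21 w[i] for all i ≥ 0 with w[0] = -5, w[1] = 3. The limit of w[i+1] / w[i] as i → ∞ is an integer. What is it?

The characteristic equation is r^2 - 4r - 21 = 0, which factors as (r - 7)(r + 3) = 0.
So the roots are 7 and -3. Since |7| > |-3| and the coefficient of 7^i is non-zero, the ratio tends to 7.

7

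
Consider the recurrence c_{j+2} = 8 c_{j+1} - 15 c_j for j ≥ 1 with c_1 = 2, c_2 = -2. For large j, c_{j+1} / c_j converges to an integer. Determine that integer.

5

The characteristic equation is r^2 - 8r + 15 = 0, which factors as (r - 5)(r - 3) = 0.
So the roots are 5 and 3. Since |5| > |3| and the coefficient of 5^j is non-zero, the ratio tends to 5.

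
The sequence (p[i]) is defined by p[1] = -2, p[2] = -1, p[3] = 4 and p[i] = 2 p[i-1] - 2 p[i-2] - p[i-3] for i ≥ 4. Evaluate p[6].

6

p[4] = 2(4) - 2(-1) - (-2) = 12
p[5] = 2(12) - 2(4) - (-1) = 17
p[6] = 2(17) - 2(12) - 4 = 6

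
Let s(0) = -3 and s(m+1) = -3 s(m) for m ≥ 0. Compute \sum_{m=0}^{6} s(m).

-1641

s(1) = -3(-3) = 9
s(2) = -3(9) = -27
s(3) = -3(-27) = 81
s(4) = -3(81) = -243
s(5) = -3(-243) = 729
s(6) = -3(729) = -2187
Sum = (-3) + 9 + (-27) + 81 + (-243) + 729 + (-2187) = -1641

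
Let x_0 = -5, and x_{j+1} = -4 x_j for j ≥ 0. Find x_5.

5120

x_1 = -4*(-5) = 20
x_2 = -4*20 = -80
x_3 = -4*(-80) = 320
x_4 = -4*320 = -1280
x_5 = -4*(-1280) = 5120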